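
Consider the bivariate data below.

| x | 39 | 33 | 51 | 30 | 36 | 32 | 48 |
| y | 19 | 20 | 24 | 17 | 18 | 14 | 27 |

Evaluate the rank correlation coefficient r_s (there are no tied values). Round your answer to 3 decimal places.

Rank x: 5, 3, 7, 1, 4, 2, 6
Rank y: 4, 5, 6, 2, 3, 1, 7
d = rank(x) − rank(y): 1, -2, 1, -1, 1, 1, -1; Σd² = 10
ρ = 1 − 6Σd² / [n(n²−1)] = 1 − 6×10 / (7×48) = 1 − 60/336 ≈ 0.821

0.821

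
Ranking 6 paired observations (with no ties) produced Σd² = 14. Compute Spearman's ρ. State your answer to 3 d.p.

ρ = 1 − 6Σd² / [n(n²−1)] = 1 − 6×14 / (6×35)
  = 1 − 84/210 = 1 − 0.4000 ≈ 0.600

0.600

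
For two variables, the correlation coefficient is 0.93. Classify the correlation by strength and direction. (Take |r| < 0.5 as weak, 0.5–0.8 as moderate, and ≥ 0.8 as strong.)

r = 0.93 > 0 so the relationship is positive.
|r| = 0.93, which falls in the strong range.

strong positive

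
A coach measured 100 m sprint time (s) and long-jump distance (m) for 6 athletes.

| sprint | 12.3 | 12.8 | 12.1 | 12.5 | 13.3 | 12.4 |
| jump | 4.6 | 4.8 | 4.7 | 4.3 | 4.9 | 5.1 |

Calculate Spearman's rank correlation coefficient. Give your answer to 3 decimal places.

Rank sprint: 2, 5, 1, 4, 6, 3
Rank jump: 2, 4, 3, 1, 5, 6
d = rank(sprint) − rank(jump): 0, 1, -2, 3, 1, -3; Σd² = 24
ρ = 1 − 6Σd² / [n(n²−1)] = 1 − 6×24 / (6×35) = 1 − 144/210 ≈ 0.314

0.314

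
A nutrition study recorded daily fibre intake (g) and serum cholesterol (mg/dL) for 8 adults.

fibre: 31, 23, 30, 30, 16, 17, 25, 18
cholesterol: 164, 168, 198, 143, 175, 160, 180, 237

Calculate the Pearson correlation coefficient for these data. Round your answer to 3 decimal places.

-0.304

n = 8, Σx = 190, Σy = 1425, Σx² = 4784, Σy² = 259567, Σxy = 33464
nΣxy − ΣxΣy = 267712 − 270750 = -3038
nΣx² − (Σx)² = 38272 − 36100 = 2172; nΣy² − (Σy)² = 2076536 − 2030625 = 45911
r = -3038 / √(2172 × 45911) = -3038 / 9985.9247 ≈ -0.304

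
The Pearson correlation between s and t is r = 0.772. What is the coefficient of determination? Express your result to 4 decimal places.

r² = (0.772)² = 0.5960

0.5960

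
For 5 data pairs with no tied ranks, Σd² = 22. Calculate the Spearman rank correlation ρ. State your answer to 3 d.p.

ρ = 1 − 6Σd² / [n(n²−1)] = 1 − 6×22 / (5×24)
  = 1 − 132/120 = 1 − 1.1000 ≈ -0.100

-0.100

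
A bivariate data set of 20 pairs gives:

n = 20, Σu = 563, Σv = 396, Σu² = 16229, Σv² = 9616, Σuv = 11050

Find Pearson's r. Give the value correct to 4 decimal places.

-0.1185

r = (nΣuv − ΣuΣv) / √[(nΣu² − (Σu)²)(nΣv² − (Σv)²)]
Numerator: 20×11050 − 563×396 = -1948
Denominator: √[(324580 − 316969)(192320 − 156816)] = √[7611 × 35504] = 16438.3985
r = -1948 / 16438.3985 ≈ -0.1185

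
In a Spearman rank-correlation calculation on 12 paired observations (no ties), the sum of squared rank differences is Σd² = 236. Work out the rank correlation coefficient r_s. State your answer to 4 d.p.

0.1748

ρ = 1 − 6Σd² / [n(n²−1)] = 1 − 6×236 / (12×143)
  = 1 − 1416/1716 = 1 − 0.82517 ≈ 0.1748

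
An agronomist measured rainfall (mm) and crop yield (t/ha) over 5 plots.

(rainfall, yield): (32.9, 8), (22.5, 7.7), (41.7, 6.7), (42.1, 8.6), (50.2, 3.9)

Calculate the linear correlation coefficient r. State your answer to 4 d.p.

-0.6176

n = 5, Σx = 189.4, Σy = 34.9, Σx² = 7620, Σy² = 257.35, Σxy = 1273.68
nΣxy − ΣxΣy = 6368.4 − 6610.06 = -241.66
nΣx² − (Σx)² = 38100 − 35872.36 = 2227.64; nΣy² − (Σy)² = 1286.75 − 1218.01 = 68.74
r = -241.66 / √(2227.64 × 68.74) = -241.66 / 391.3157 ≈ -0.6176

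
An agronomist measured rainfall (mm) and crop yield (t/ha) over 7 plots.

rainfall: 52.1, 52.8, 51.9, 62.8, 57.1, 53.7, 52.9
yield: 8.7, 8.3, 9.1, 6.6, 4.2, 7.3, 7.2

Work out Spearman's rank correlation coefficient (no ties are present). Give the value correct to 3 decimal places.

-0.929

Rank rainfall: 2, 3, 1, 7, 6, 5, 4
Rank yield: 6, 5, 7, 2, 1, 4, 3
d = rank(rainfall) − rank(yield): -4, -2, -6, 5, 5, 1, 1; Σd² = 108
ρ = 1 − 6Σd² / [n(n²−1)] = 1 − 6×108 / (7×48) = 1 − 648/336 ≈ -0.929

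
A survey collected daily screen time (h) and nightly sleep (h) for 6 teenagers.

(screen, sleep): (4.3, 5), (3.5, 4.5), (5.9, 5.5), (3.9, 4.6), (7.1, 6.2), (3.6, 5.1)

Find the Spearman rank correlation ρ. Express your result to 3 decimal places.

0.829

Rank screen: 4, 1, 5, 3, 6, 2
Rank sleep: 3, 1, 5, 2, 6, 4
d = rank(screen) − rank(sleep): 1, 0, 0, 1, 0, -2; Σd² = 6
ρ = 1 − 6Σd² / [n(n²−1)] = 1 − 6×6 / (6×35) = 1 − 36/210 ≈ 0.829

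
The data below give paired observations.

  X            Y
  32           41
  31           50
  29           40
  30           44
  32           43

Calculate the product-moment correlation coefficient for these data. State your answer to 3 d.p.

n = 5, ΣX = 154, ΣY = 218, ΣX² = 4750, ΣY² = 9566, ΣXY = 6718
nΣXY − ΣXΣY = 33590 − 33572 = 18
nΣX² − (ΣX)² = 23750 − 23716 = 34; nΣY² − (ΣY)² = 47830 − 47524 = 306
r = 18 / √(34 × 306) = 18 / 102.0000 ≈ 0.176

0.176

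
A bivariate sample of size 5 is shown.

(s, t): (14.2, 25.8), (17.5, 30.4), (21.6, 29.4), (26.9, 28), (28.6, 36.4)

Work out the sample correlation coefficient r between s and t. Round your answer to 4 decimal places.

0.6573

n = 5, Σs = 108.8, Σt = 150, Σs² = 2516.02, Σt² = 4563.12, Σst = 3327.64
nΣst − ΣsΣt = 16638.2 − 16320 = 318.2
nΣs² − (Σs)² = 12580.1 − 11837.44 = 742.66; nΣt² − (Σt)² = 22815.6 − 22500 = 315.6
r = 318.2 / √(742.66 × 315.6) = 318.2 / 484.1317 ≈ 0.6573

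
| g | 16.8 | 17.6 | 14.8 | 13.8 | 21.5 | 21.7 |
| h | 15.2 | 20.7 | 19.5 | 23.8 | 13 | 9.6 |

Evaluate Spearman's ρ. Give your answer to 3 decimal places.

Rank g: 3, 4, 2, 1, 5, 6
Rank h: 3, 5, 4, 6, 2, 1
d = rank(g) − rank(h): 0, -1, -2, -5, 3, 5; Σd² = 64
ρ = 1 − 6Σd² / [n(n²−1)] = 1 − 6×64 / (6×35) = 1 − 384/210 ≈ -0.829

-0.829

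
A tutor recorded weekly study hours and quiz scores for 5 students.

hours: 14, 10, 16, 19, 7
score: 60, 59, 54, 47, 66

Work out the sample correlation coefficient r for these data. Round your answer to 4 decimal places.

-0.9300

n = 5, Σx = 66, Σy = 286, Σx² = 962, Σy² = 16562, Σxy = 3649
nΣxy − ΣxΣy = 18245 − 18876 = -631
nΣx² − (Σx)² = 4810 − 4356 = 454; nΣy² − (Σy)² = 82810 − 81796 = 1014
r = -631 / √(454 × 1014) = -631 / 678.4954 ≈ -0.9300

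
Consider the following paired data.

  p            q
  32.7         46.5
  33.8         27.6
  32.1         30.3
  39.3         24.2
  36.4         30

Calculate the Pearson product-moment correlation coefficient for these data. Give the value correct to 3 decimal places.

n = 5, Σp = 174.3, Σq = 158.6, Σp² = 6111.59, Σq² = 5327.74, Σpq = 5469.12
nΣpq − ΣpΣq = 27345.6 − 27643.98 = -298.38
nΣp² − (Σp)² = 30557.95 − 30380.49 = 177.46; nΣq² − (Σq)² = 26638.7 − 25153.96 = 1484.74
r = -298.38 / √(177.46 × 1484.74) = -298.38 / 513.3049 ≈ -0.581

-0.581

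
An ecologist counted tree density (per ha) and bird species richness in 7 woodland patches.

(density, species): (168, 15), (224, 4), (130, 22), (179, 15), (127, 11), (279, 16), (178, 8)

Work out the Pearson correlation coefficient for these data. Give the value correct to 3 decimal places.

n = 7, Σx = 1285, Σy = 91, Σx² = 252995, Σy² = 1391, Σxy = 16246
nΣxy − ΣxΣy = 113722 − 116935 = -3213
nΣx² − (Σx)² = 1770965 − 1651225 = 119740; nΣy² − (Σy)² = 9737 − 8281 = 1456
r = -3213 / √(119740 × 1456) = -3213 / 13203.8419 ≈ -0.243

-0.243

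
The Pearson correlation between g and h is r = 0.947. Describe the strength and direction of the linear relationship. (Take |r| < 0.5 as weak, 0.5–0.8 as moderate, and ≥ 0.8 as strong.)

r = 0.947 > 0 so the relationship is positive.
|r| = 0.947, which falls in the strong range.

strong positive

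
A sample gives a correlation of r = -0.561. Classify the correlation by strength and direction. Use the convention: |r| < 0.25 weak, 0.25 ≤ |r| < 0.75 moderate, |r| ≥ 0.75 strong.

moderate negative

r = -0.561 < 0 so the relationship is negative.
|r| = 0.561, which falls in the moderate range.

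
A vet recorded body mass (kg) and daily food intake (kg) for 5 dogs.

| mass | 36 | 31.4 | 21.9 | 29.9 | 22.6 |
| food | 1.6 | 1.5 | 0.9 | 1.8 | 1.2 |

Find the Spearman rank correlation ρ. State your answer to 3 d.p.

Rank mass: 5, 4, 1, 3, 2
Rank food: 4, 3, 1, 5, 2
d = rank(mass) − rank(food): 1, 1, 0, -2, 0; Σd² = 6
ρ = 1 − 6Σd² / [n(n²−1)] = 1 − 6×6 / (5×24) = 1 − 36/120 ≈ 0.700

0.700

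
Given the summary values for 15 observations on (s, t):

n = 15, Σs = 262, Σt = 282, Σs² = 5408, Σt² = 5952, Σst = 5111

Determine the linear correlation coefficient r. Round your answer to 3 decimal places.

0.252

r = (nΣst − ΣsΣt) / √[(nΣs² − (Σs)²)(nΣt² − (Σt)²)]
Numerator: 15×5111 − 262×282 = 2781
Denominator: √[(81120 − 68644)(89280 − 79524)] = √[12476 × 9756] = 11032.4909
r = 2781 / 11032.4909 ≈ 0.252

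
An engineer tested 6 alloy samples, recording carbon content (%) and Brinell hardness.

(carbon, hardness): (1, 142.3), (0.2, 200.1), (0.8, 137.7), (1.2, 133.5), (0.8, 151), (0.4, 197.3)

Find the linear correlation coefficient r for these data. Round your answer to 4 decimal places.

n = 6, Σx = 4.4, Σy = 961.9, Σx² = 3.92, Σy² = 158801.13, Σxy = 652.4
nΣxy − ΣxΣy = 3914.4 − 4232.36 = -317.96
nΣx² − (Σx)² = 23.52 − 19.36 = 4.16; nΣy² − (Σy)² = 952806.78 − 925251.61 = 27555.17
r = -317.96 / √(4.16 × 27555.17) = -317.96 / 338.5698 ≈ -0.9391

-0.9391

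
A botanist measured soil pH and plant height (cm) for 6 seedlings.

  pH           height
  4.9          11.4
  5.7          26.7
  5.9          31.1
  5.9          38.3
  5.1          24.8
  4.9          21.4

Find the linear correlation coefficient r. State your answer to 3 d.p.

n = 6, Σx = 32.4, Σy = 153.7, Σx² = 176.14, Σy² = 4349.95, Σxy = 848.85
nΣxy − ΣxΣy = 5093.1 − 4979.88 = 113.22
nΣx² − (Σx)² = 1056.84 − 1049.76 = 7.08; nΣy² − (Σy)² = 26099.7 − 23623.69 = 2476.01
r = 113.22 / √(7.08 × 2476.01) = 113.22 / 132.4015 ≈ 0.855

0.855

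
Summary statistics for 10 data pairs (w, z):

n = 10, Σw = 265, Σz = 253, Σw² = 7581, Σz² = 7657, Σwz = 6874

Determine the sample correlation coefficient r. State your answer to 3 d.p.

r = (nΣwz − ΣwΣz) / √[(nΣw² − (Σw)²)(nΣz² − (Σz)²)]
Numerator: 10×6874 − 265×253 = 1695
Denominator: √[(75810 − 70225)(76570 − 64009)] = √[5585 × 12561] = 8375.7498
r = 1695 / 8375.7498 ≈ 0.202

0.202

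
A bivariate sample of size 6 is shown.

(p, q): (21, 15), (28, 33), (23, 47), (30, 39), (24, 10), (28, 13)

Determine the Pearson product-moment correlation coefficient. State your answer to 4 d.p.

n = 6, Σp = 154, Σq = 157, Σp² = 4014, Σq² = 5313, Σpq = 4094
nΣpq − ΣpΣq = 24564 − 24178 = 386
nΣp² − (Σp)² = 24084 − 23716 = 368; nΣq² − (Σq)² = 31878 − 24649 = 7229
r = 386 / √(368 × 7229) = 386 / 1631.0340 ≈ 0.2367

0.2367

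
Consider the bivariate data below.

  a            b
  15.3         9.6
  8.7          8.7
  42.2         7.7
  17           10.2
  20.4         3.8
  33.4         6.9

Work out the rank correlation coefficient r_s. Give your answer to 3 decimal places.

-0.543

Rank a: 2, 1, 6, 3, 4, 5
Rank b: 5, 4, 3, 6, 1, 2
d = rank(a) − rank(b): -3, -3, 3, -3, 3, 3; Σd² = 54
ρ = 1 − 6Σd² / [n(n²−1)] = 1 − 6×54 / (6×35) = 1 − 324/210 ≈ -0.543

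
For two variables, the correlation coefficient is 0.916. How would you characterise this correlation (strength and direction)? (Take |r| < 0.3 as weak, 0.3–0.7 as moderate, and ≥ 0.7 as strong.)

strong positive

r = 0.916 > 0 so the relationship is positive.
|r| = 0.916, which falls in the strong range.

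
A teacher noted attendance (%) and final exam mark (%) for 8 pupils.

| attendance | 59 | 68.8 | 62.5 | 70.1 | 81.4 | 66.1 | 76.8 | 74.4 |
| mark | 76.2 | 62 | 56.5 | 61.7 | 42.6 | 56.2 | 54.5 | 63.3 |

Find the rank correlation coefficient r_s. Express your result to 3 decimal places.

Rank attendance: 1, 4, 2, 5, 8, 3, 7, 6
Rank mark: 8, 6, 4, 5, 1, 3, 2, 7
d = rank(attendance) − rank(mark): -7, -2, -2, 0, 7, 0, 5, -1; Σd² = 132
ρ = 1 − 6Σd² / [n(n²−1)] = 1 − 6×132 / (8×63) = 1 − 792/504 ≈ -0.571

-0.571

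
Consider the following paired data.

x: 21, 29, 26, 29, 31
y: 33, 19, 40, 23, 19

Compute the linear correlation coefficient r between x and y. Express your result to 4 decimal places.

-0.7196

n = 5, Σx = 136, Σy = 134, Σx² = 3760, Σy² = 3940, Σxy = 3540
nΣxy − ΣxΣy = 17700 − 18224 = -524
nΣx² − (Σx)² = 18800 − 18496 = 304; nΣy² − (Σy)² = 19700 − 17956 = 1744
r = -524 / √(304 × 1744) = -524 / 728.1319 ≈ -0.7196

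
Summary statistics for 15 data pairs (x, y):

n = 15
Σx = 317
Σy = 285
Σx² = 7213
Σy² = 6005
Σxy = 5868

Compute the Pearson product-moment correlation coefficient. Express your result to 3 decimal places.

-0.282

r = (nΣxy − ΣxΣy) / √[(nΣx² − (Σx)²)(nΣy² − (Σy)²)]
Numerator: 15×5868 − 317×285 = -2325
Denominator: √[(108195 − 100489)(90075 − 81225)] = √[7706 × 8850] = 8258.2141
r = -2325 / 8258.2141 ≈ -0.282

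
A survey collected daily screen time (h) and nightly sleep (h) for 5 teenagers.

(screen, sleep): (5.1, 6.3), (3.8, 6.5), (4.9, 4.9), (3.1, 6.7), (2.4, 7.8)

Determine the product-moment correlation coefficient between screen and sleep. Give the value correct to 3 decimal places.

-0.826

n = 5, Σx = 19.3, Σy = 32.2, Σx² = 79.83, Σy² = 211.68, Σxy = 120.33
nΣxy − ΣxΣy = 601.65 − 621.46 = -19.81
nΣx² − (Σx)² = 399.15 − 372.49 = 26.66; nΣy² − (Σy)² = 1058.4 − 1036.84 = 21.56
r = -19.81 / √(26.66 × 21.56) = -19.81 / 23.9748 ≈ -0.826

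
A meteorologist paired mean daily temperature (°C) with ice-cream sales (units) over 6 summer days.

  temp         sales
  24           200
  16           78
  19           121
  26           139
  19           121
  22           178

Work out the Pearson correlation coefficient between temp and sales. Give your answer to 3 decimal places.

n = 6, Σx = 126, Σy = 837, Σx² = 2714, Σy² = 126371, Σxy = 18176
nΣxy − ΣxΣy = 109056 − 105462 = 3594
nΣx² − (Σx)² = 16284 − 15876 = 408; nΣy² − (Σy)² = 758226 − 700569 = 57657
r = 3594 / √(408 × 57657) = 3594 / 4850.1604 ≈ 0.741

0.741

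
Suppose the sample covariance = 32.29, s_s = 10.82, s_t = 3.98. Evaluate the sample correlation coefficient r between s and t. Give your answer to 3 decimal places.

r = Cov(s,t) / (s_s · s_t) = 32.29 / (10.82 × 3.98)
  = 32.29 / 43.0636 ≈ 0.750

0.750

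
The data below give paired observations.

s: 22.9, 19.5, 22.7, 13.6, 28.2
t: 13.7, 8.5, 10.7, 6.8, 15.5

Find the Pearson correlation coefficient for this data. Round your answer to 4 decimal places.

0.9340

n = 5, Σs = 106.9, Σt = 55.2, Σs² = 2400.15, Σt² = 660.92, Σst = 1251.95
nΣst − ΣsΣt = 6259.75 − 5900.88 = 358.87
nΣs² − (Σs)² = 12000.75 − 11427.61 = 573.14; nΣt² − (Σt)² = 3304.6 − 3047.04 = 257.56
r = 358.87 / √(573.14 × 257.56) = 358.87 / 384.2108 ≈ 0.9340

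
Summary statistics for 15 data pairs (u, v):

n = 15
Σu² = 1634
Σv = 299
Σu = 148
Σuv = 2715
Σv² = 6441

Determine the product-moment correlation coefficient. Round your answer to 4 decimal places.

r = (nΣuv − ΣuΣv) / √[(nΣu² − (Σu)²)(nΣv² − (Σv)²)]
Numerator: 15×2715 − 148×299 = -3527
Denominator: √[(24510 − 21904)(96615 − 89401)] = √[2606 × 7214] = 4335.8602
r = -3527 / 4335.8602 ≈ -0.8134

-0.8134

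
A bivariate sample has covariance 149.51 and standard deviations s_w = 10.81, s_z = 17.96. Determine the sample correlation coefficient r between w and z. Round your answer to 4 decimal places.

r = Cov(w,z) / (s_w · s_z) = 149.51 / (10.81 × 17.96)
  = 149.51 / 194.1476 ≈ 0.7701

0.7701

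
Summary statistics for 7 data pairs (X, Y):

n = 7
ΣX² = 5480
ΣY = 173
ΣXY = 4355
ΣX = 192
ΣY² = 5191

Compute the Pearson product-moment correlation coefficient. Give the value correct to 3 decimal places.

-0.882

r = (nΣXY − ΣXΣY) / √[(nΣX² − (ΣX)²)(nΣY² − (ΣY)²)]
Numerator: 7×4355 − 192×173 = -2731
Denominator: √[(38360 − 36864)(36337 − 29929)] = √[1496 × 6408] = 3096.1860
r = -2731 / 3096.1860 ≈ -0.882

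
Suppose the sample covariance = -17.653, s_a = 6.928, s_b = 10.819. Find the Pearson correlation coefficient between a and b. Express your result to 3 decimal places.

r = Cov(a,b) / (s_a · s_b) = -17.653 / (6.928 × 10.819)
  = -17.653 / 74.9540 ≈ -0.236

-0.236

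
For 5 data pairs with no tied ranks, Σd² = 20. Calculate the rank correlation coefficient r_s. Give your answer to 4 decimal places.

0.0000

ρ = 1 − 6Σd² / [n(n²−1)] = 1 − 6×20 / (5×24)
  = 1 − 120/120 = 1 − 1.00000 ≈ 0.0000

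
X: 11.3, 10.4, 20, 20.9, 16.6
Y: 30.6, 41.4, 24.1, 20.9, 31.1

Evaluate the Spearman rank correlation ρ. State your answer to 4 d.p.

-0.9000

Rank X: 2, 1, 4, 5, 3
Rank Y: 3, 5, 2, 1, 4
d = rank(X) − rank(Y): -1, -4, 2, 4, -1; Σd² = 38
ρ = 1 − 6Σd² / [n(n²−1)] = 1 − 6×38 / (5×24) = 1 − 228/120 ≈ -0.9000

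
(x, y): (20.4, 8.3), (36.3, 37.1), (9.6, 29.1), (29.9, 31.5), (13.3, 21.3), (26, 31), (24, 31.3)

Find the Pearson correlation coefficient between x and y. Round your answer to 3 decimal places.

0.487

n = 7, Σx = 159.5, Σy = 189.6, Σx² = 4148.91, Σy² = 5678.74, Σxy = 4577.75
nΣxy − ΣxΣy = 32044.25 − 30241.2 = 1803.05
nΣx² − (Σx)² = 29042.37 − 25440.25 = 3602.12; nΣy² − (Σy)² = 39751.18 − 35948.16 = 3803.02
r = 1803.05 / √(3602.12 × 3803.02) = 1803.05 / 3701.2072 ≈ 0.487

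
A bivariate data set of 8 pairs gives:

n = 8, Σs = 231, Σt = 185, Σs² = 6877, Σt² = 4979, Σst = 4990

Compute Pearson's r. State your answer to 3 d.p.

r = (nΣst − ΣsΣt) / √[(nΣs² − (Σs)²)(nΣt² − (Σt)²)]
Numerator: 8×4990 − 231×185 = -2815
Denominator: √[(55016 − 53361)(39832 − 34225)] = √[1655 × 5607] = 3046.2411
r = -2815 / 3046.2411 ≈ -0.924

-0.924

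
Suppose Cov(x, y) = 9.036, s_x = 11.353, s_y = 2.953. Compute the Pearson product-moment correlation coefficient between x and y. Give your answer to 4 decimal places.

r = Cov(x,y) / (s_x · s_y) = 9.036 / (11.353 × 2.953)
  = 9.036 / 33.5254 ≈ 0.2695

0.2695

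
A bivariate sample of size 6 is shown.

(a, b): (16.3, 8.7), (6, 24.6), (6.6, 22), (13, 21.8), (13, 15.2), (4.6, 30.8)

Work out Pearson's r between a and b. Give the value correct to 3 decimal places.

n = 6, Σa = 59.5, Σb = 123.1, Σa² = 704.41, Σb² = 2819.77, Σab = 1057.29
nΣab − ΣaΣb = 6343.74 − 7324.45 = -980.71
nΣa² − (Σa)² = 4226.46 − 3540.25 = 686.21; nΣb² − (Σb)² = 16918.62 − 15153.61 = 1765.01
r = -980.71 / √(686.21 × 1765.01) = -980.71 / 1100.5306 ≈ -0.891

-0.891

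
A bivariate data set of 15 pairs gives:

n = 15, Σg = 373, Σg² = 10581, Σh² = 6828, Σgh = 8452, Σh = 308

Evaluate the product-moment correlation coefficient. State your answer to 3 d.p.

r = (nΣgh − ΣgΣh) / √[(nΣg² − (Σg)²)(nΣh² − (Σh)²)]
Numerator: 15×8452 − 373×308 = 11896
Denominator: √[(158715 − 139129)(102420 − 94864)] = √[19586 × 7556] = 12165.1887
r = 11896 / 12165.1887 ≈ 0.978

0.978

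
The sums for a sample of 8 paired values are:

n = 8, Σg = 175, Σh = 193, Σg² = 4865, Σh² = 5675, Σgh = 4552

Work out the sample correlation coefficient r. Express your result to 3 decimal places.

0.321

r = (nΣgh − ΣgΣh) / √[(nΣg² − (Σg)²)(nΣh² − (Σh)²)]
Numerator: 8×4552 − 175×193 = 2641
Denominator: √[(38920 − 30625)(45400 − 37249)] = √[8295 × 8151] = 8222.6848
r = 2641 / 8222.6848 ≈ 0.321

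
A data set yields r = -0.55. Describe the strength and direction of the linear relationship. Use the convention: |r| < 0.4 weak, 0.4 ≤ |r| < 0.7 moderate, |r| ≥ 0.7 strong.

moderate negative

r = -0.55 < 0 so the relationship is negative.
|r| = 0.55, which falls in the moderate range.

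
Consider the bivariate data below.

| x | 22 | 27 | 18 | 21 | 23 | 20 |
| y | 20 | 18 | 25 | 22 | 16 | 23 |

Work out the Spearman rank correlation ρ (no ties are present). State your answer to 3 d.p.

Rank x: 4, 6, 1, 3, 5, 2
Rank y: 3, 2, 6, 4, 1, 5
d = rank(x) − rank(y): 1, 4, -5, -1, 4, -3; Σd² = 68
ρ = 1 − 6Σd² / [n(n²−1)] = 1 − 6×68 / (6×35) = 1 − 408/210 ≈ -0.943

-0.943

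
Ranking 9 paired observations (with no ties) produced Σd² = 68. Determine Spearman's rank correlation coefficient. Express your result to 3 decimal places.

0.433

ρ = 1 − 6Σd² / [n(n²−1)] = 1 − 6×68 / (9×80)
  = 1 − 408/720 = 1 − 0.5667 ≈ 0.433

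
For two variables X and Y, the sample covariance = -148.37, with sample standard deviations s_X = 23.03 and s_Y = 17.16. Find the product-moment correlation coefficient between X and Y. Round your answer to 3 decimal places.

-0.375

r = Cov(X,Y) / (s_X · s_Y) = -148.37 / (23.03 × 17.16)
  = -148.37 / 395.1948 ≈ -0.375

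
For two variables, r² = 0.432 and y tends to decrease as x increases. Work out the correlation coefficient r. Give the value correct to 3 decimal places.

-0.657

|r| = √0.432 = 0.657
The association is negative, so r = −0.657.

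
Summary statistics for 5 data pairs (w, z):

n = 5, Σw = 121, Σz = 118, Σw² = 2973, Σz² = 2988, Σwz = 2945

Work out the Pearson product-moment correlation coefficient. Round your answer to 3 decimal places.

0.937

r = (nΣwz − ΣwΣz) / √[(nΣw² − (Σw)²)(nΣz² − (Σz)²)]
Numerator: 5×2945 − 121×118 = 447
Denominator: √[(14865 − 14641)(14940 − 13924)] = √[224 × 1016] = 477.0576
r = 447 / 477.0576 ≈ 0.937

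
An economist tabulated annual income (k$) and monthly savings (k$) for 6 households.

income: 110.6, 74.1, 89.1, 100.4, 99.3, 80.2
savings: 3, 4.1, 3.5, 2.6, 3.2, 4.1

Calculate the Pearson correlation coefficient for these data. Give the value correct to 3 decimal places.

n = 6, Σx = 553.7, Σy = 20.5, Σx² = 52034.67, Σy² = 71.87, Σxy = 1855.08
nΣxy − ΣxΣy = 11130.48 − 11350.85 = -220.37
nΣx² − (Σx)² = 312208.02 − 306583.69 = 5624.33; nΣy² − (Σy)² = 431.22 − 420.25 = 10.97
r = -220.37 / √(5624.33 × 10.97) = -220.37 / 248.3926 ≈ -0.887

-0.887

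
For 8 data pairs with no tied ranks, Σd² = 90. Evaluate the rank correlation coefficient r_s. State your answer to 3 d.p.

ρ = 1 − 6Σd² / [n(n²−1)] = 1 − 6×90 / (8×63)
  = 1 − 540/504 = 1 − 1.0714 ≈ -0.071

-0.071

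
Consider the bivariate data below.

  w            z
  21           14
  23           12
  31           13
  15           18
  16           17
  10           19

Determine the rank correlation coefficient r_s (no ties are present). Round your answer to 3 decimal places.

-0.943

Rank w: 4, 5, 6, 2, 3, 1
Rank z: 3, 1, 2, 5, 4, 6
d = rank(w) − rank(z): 1, 4, 4, -3, -1, -5; Σd² = 68
ρ = 1 − 6Σd² / [n(n²−1)] = 1 − 6×68 / (6×35) = 1 − 408/210 ≈ -0.943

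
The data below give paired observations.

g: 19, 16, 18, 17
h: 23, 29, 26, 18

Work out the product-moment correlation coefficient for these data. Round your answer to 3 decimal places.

n = 4, Σg = 70, Σh = 96, Σg² = 1230, Σh² = 2370, Σgh = 1675
nΣgh − ΣgΣh = 6700 − 6720 = -20
nΣg² − (Σg)² = 4920 − 4900 = 20; nΣh² − (Σh)² = 9480 − 9216 = 264
r = -20 / √(20 × 264) = -20 / 72.6636 ≈ -0.275

-0.275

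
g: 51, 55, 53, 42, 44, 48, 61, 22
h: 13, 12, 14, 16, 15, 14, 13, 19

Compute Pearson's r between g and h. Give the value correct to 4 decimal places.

n = 8, Σg = 376, Σh = 116, Σg² = 18644, Σh² = 1716, Σgh = 5280
nΣgh − ΣgΣh = 42240 − 43616 = -1376
nΣg² − (Σg)² = 149152 − 141376 = 7776; nΣh² − (Σh)² = 13728 − 13456 = 272
r = -1376 / √(7776 × 272) = -1376 / 1454.3287 ≈ -0.9461

-0.9461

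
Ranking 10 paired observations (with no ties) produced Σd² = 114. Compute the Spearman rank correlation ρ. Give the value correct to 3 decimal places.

ρ = 1 − 6Σd² / [n(n²−1)] = 1 − 6×114 / (10×99)
  = 1 − 684/990 = 1 − 0.6909 ≈ 0.309

0.309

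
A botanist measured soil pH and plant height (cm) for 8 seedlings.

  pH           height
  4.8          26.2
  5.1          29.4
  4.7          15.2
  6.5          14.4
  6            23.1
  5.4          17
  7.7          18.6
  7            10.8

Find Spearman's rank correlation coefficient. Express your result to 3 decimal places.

-0.381

Rank pH: 2, 3, 1, 6, 5, 4, 8, 7
Rank height: 7, 8, 3, 2, 6, 4, 5, 1
d = rank(pH) − rank(height): -5, -5, -2, 4, -1, 0, 3, 6; Σd² = 116
ρ = 1 − 6Σd² / [n(n²−1)] = 1 − 6×116 / (8×63) = 1 − 696/504 ≈ -0.381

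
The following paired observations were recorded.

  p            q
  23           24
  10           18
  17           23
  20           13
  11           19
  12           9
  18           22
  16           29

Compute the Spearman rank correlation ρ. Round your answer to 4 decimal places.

0.3333

Rank p: 8, 1, 5, 7, 2, 3, 6, 4
Rank q: 7, 3, 6, 2, 4, 1, 5, 8
d = rank(p) − rank(q): 1, -2, -1, 5, -2, 2, 1, -4; Σd² = 56
ρ = 1 − 6Σd² / [n(n²−1)] = 1 − 6×56 / (8×63) = 1 − 336/504 ≈ 0.3333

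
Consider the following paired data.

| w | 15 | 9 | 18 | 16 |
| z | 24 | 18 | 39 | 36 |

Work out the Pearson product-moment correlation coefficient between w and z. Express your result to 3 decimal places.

n = 4, Σw = 58, Σz = 117, Σw² = 886, Σz² = 3717, Σwz = 1800
nΣwz − ΣwΣz = 7200 − 6786 = 414
nΣw² − (Σw)² = 3544 − 3364 = 180; nΣz² − (Σz)² = 14868 − 13689 = 1179
r = 414 / √(180 × 1179) = 414 / 460.6734 ≈ 0.899

0.899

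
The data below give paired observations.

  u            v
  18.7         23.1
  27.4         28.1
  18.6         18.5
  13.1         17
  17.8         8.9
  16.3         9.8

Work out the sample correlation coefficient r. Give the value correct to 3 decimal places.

0.682

n = 6, Σu = 111.9, Σv = 105.4, Σu² = 2200.55, Σv² = 2129.72, Σuv = 2086.87
nΣuv − ΣuΣv = 12521.22 − 11794.26 = 726.96
nΣu² − (Σu)² = 13203.3 − 12521.61 = 681.69; nΣv² − (Σv)² = 12778.32 − 11109.16 = 1669.16
r = 726.96 / √(681.69 × 1669.16) = 726.96 / 1066.7004 ≈ 0.682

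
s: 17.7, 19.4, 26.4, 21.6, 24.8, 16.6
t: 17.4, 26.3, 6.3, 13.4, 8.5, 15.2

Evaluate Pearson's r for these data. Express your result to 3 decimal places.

n = 6, Σs = 126.5, Σt = 87.1, Σs² = 2743.77, Σt² = 1516.99, Σst = 1737.08
nΣst − ΣsΣt = 10422.48 − 11018.15 = -595.67
nΣs² − (Σs)² = 16462.62 − 16002.25 = 460.37; nΣt² − (Σt)² = 9101.94 − 7586.41 = 1515.53
r = -595.67 / √(460.37 × 1515.53) = -595.67 / 835.2871 ≈ -0.713

-0.713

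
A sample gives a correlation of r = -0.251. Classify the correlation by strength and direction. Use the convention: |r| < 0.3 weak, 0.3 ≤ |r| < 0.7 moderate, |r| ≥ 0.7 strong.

weak negative

r = -0.251 < 0 so the relationship is negative.
|r| = 0.251, which falls in the weak range.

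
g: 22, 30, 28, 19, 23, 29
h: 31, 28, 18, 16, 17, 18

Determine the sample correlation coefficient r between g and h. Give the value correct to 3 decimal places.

0.151

n = 6, Σg = 151, Σh = 128, Σg² = 3899, Σh² = 2938, Σgh = 3243
nΣgh − ΣgΣh = 19458 − 19328 = 130
nΣg² − (Σg)² = 23394 − 22801 = 593; nΣh² − (Σh)² = 17628 − 16384 = 1244
r = 130 / √(593 × 1244) = 130 / 858.8900 ≈ 0.151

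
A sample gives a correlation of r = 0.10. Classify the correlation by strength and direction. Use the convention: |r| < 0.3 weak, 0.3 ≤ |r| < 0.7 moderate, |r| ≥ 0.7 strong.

r = 0.10 > 0 so the relationship is positive.
|r| = 0.10, which falls in the weak range.

weak positive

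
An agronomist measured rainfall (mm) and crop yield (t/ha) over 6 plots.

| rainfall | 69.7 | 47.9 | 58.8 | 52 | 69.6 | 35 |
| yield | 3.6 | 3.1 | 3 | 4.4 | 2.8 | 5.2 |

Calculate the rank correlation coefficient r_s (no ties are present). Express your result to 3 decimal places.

-0.543

Rank rainfall: 6, 2, 4, 3, 5, 1
Rank yield: 4, 3, 2, 5, 1, 6
d = rank(rainfall) − rank(yield): 2, -1, 2, -2, 4, -5; Σd² = 54
ρ = 1 − 6Σd² / [n(n²−1)] = 1 − 6×54 / (6×35) = 1 − 324/210 ≈ -0.543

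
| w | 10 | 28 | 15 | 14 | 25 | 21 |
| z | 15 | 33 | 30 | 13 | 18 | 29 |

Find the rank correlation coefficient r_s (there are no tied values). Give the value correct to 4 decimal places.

0.7143

Rank w: 1, 6, 3, 2, 5, 4
Rank z: 2, 6, 5, 1, 3, 4
d = rank(w) − rank(z): -1, 0, -2, 1, 2, 0; Σd² = 10
ρ = 1 − 6Σd² / [n(n²−1)] = 1 − 6×10 / (6×35) = 1 − 60/210 ≈ 0.7143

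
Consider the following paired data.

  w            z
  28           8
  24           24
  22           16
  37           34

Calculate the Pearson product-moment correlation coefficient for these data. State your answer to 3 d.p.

0.606

n = 4, Σw = 111, Σz = 82, Σw² = 3213, Σz² = 2052, Σwz = 2410
nΣwz − ΣwΣz = 9640 − 9102 = 538
nΣw² − (Σw)² = 12852 − 12321 = 531; nΣz² − (Σz)² = 8208 − 6724 = 1484
r = 538 / √(531 × 1484) = 538 / 887.6959 ≈ 0.606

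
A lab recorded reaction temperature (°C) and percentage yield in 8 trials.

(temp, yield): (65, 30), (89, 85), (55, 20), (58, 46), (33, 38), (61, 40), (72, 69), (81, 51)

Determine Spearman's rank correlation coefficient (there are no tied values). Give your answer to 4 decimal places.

Rank temp: 5, 8, 2, 3, 1, 4, 6, 7
Rank yield: 2, 8, 1, 5, 3, 4, 7, 6
d = rank(temp) − rank(yield): 3, 0, 1, -2, -2, 0, -1, 1; Σd² = 20
ρ = 1 − 6Σd² / [n(n²−1)] = 1 − 6×20 / (8×63) = 1 − 120/504 ≈ 0.7619

0.7619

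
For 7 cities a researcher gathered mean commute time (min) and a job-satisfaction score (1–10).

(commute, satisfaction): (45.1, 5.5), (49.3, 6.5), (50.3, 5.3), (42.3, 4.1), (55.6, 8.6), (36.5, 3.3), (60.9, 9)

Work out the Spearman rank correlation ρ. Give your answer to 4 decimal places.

Rank commute: 3, 4, 5, 2, 6, 1, 7
Rank satisfaction: 4, 5, 3, 2, 6, 1, 7
d = rank(commute) − rank(satisfaction): -1, -1, 2, 0, 0, 0, 0; Σd² = 6
ρ = 1 − 6Σd² / [n(n²−1)] = 1 − 6×6 / (7×48) = 1 − 36/336 ≈ 0.8929

0.8929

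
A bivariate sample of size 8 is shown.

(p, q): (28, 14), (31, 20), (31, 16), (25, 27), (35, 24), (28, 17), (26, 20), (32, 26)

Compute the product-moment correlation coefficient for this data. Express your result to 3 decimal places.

0.116

n = 8, Σp = 236, Σq = 164, Σp² = 7040, Σq² = 3522, Σpq = 4851
nΣpq − ΣpΣq = 38808 − 38704 = 104
nΣp² − (Σp)² = 56320 − 55696 = 624; nΣq² − (Σq)² = 28176 − 26896 = 1280
r = 104 / √(624 × 1280) = 104 / 893.7114 ≈ 0.116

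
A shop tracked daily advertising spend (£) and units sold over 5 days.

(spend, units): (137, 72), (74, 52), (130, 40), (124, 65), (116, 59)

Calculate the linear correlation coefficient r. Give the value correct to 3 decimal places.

n = 5, Σx = 581, Σy = 288, Σx² = 69977, Σy² = 17194, Σxy = 33816
nΣxy − ΣxΣy = 169080 − 167328 = 1752
nΣx² − (Σx)² = 349885 − 337561 = 12324; nΣy² − (Σy)² = 85970 − 82944 = 3026
r = 1752 / √(12324 × 3026) = 1752 / 6106.7523 ≈ 0.287

0.287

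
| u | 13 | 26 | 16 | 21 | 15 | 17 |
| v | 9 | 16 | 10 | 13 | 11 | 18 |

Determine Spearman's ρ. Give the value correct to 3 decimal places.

Rank u: 1, 6, 3, 5, 2, 4
Rank v: 1, 5, 2, 4, 3, 6
d = rank(u) − rank(v): 0, 1, 1, 1, -1, -2; Σd² = 8
ρ = 1 − 6Σd² / [n(n²−1)] = 1 − 6×8 / (6×35) = 1 − 48/210 ≈ 0.771

0.771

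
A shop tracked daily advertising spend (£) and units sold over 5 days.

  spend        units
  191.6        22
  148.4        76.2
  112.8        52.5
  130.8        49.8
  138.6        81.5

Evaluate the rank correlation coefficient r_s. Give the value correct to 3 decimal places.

Rank spend: 5, 4, 1, 2, 3
Rank units: 1, 4, 3, 2, 5
d = rank(spend) − rank(units): 4, 0, -2, 0, -2; Σd² = 24
ρ = 1 − 6Σd² / [n(n²−1)] = 1 − 6×24 / (5×24) = 1 − 144/120 ≈ -0.200

-0.200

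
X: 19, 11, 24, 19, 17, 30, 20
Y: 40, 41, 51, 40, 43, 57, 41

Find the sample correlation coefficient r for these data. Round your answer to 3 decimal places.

n = 7, ΣX = 140, ΣY = 313, ΣX² = 3008, ΣY² = 14261, ΣXY = 6456
nΣXY − ΣXΣY = 45192 − 43820 = 1372
nΣX² − (ΣX)² = 21056 − 19600 = 1456; nΣY² − (ΣY)² = 99827 − 97969 = 1858
r = 1372 / √(1456 × 1858) = 1372 / 1644.7638 ≈ 0.834

0.834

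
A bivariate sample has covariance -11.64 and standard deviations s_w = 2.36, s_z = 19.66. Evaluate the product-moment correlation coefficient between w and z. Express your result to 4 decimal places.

-0.2509

r = Cov(w,z) / (s_w · s_z) = -11.64 / (2.36 × 19.66)
  = -11.64 / 46.3976 ≈ -0.2509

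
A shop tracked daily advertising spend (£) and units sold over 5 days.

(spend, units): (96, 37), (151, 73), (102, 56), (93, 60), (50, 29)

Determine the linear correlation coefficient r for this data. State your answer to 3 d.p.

0.869

n = 5, Σx = 492, Σy = 255, Σx² = 53570, Σy² = 14275, Σxy = 27317
nΣxy − ΣxΣy = 136585 − 125460 = 11125
nΣx² − (Σx)² = 267850 − 242064 = 25786; nΣy² − (Σy)² = 71375 − 65025 = 6350
r = 11125 / √(25786 × 6350) = 11125 / 12796.1361 ≈ 0.869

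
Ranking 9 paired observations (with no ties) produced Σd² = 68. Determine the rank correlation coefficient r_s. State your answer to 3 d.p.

0.433

ρ = 1 − 6Σd² / [n(n²−1)] = 1 − 6×68 / (9×80)
  = 1 − 408/720 = 1 − 0.5667 ≈ 0.433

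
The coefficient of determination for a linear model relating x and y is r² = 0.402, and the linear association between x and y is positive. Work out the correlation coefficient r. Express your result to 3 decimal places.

0.634

|r| = √0.402 = 0.634
The association is positive, so r = 0.634.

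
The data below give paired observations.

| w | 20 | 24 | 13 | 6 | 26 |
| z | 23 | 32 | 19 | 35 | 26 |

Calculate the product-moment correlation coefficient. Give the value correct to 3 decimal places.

-0.195

n = 5, Σw = 89, Σz = 135, Σw² = 1857, Σz² = 3815, Σwz = 2361
nΣwz − ΣwΣz = 11805 − 12015 = -210
nΣw² − (Σw)² = 9285 − 7921 = 1364; nΣz² − (Σz)² = 19075 − 18225 = 850
r = -210 / √(1364 × 850) = -210 / 1076.7544 ≈ -0.195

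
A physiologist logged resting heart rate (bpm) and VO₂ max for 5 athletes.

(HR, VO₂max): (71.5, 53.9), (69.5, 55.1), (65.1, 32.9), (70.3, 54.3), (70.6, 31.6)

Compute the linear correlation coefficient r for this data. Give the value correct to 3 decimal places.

0.525

n = 5, Σx = 347, Σy = 227.8, Σx² = 24106.96, Σy² = 10970.68, Σxy = 15873.34
nΣxy − ΣxΣy = 79366.7 − 79046.6 = 320.1
nΣx² − (Σx)² = 120534.8 − 120409 = 125.8; nΣy² − (Σy)² = 54853.4 − 51892.84 = 2960.56
r = 320.1 / √(125.8 × 2960.56) = 320.1 / 610.2774 ≈ 0.525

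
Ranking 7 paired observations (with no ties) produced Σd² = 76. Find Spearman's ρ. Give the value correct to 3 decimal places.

ρ = 1 − 6Σd² / [n(n²−1)] = 1 − 6×76 / (7×48)
  = 1 − 456/336 = 1 − 1.3571 ≈ -0.357

-0.357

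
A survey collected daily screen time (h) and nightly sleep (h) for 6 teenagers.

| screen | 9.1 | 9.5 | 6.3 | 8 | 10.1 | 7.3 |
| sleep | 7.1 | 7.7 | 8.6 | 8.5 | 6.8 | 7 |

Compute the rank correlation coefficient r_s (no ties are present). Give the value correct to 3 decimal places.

-0.600

Rank screen: 4, 5, 1, 3, 6, 2
Rank sleep: 3, 4, 6, 5, 1, 2
d = rank(screen) − rank(sleep): 1, 1, -5, -2, 5, 0; Σd² = 56
ρ = 1 − 6Σd² / [n(n²−1)] = 1 − 6×56 / (6×35) = 1 − 336/210 ≈ -0.600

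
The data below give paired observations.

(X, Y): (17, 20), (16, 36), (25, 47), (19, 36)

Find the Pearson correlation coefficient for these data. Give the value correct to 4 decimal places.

0.7382

n = 4, ΣX = 77, ΣY = 139, ΣX² = 1531, ΣY² = 5201, ΣXY = 2775
nΣXY − ΣXΣY = 11100 − 10703 = 397
nΣX² − (ΣX)² = 6124 − 5929 = 195; nΣY² − (ΣY)² = 20804 − 19321 = 1483
r = 397 / √(195 × 1483) = 397 / 537.7592 ≈ 0.7382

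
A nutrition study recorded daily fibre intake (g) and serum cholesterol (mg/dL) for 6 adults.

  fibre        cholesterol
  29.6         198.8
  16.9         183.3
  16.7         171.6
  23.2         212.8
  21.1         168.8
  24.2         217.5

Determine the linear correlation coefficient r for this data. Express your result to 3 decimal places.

0.604

n = 6, Σx = 131.7, Σy = 1152.8, Σx² = 3009.75, Σy² = 223650.42, Σxy = 25610.11
nΣxy − ΣxΣy = 153660.66 − 151823.76 = 1836.9
nΣx² − (Σx)² = 18058.5 − 17344.89 = 713.61; nΣy² − (Σy)² = 1341902.52 − 1328947.84 = 12954.68
r = 1836.9 / √(713.61 × 12954.68) = 1836.9 / 3040.4916 ≈ 0.604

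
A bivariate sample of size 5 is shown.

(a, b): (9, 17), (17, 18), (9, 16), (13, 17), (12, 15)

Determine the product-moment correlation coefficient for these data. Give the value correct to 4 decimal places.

0.5289

n = 5, Σa = 60, Σb = 83, Σa² = 764, Σb² = 1383, Σab = 1004
nΣab − ΣaΣb = 5020 − 4980 = 40
nΣa² − (Σa)² = 3820 − 3600 = 220; nΣb² − (Σb)² = 6915 − 6889 = 26
r = 40 / √(220 × 26) = 40 / 75.6307 ≈ 0.5289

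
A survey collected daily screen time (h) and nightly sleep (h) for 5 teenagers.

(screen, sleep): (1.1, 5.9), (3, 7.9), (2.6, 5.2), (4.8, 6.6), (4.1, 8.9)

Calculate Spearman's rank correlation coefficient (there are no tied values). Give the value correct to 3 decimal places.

Rank screen: 1, 3, 2, 5, 4
Rank sleep: 2, 4, 1, 3, 5
d = rank(screen) − rank(sleep): -1, -1, 1, 2, -1; Σd² = 8
ρ = 1 − 6Σd² / [n(n²−1)] = 1 − 6×8 / (5×24) = 1 − 48/120 ≈ 0.600

0.600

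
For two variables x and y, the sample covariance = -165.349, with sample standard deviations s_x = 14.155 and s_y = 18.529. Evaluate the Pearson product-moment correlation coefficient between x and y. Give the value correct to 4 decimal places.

-0.6304

r = Cov(x,y) / (s_x · s_y) = -165.349 / (14.155 × 18.529)
  = -165.349 / 262.2780 ≈ -0.6304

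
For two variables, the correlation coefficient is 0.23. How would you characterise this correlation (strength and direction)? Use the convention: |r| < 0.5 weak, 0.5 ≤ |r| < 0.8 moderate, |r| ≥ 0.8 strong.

weak positive

r = 0.23 > 0 so the relationship is positive.
|r| = 0.23, which falls in the weak range.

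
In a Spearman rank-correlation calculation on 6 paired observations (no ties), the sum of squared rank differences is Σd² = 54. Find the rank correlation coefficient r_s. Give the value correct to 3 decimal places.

-0.543

ρ = 1 − 6Σd² / [n(n²−1)] = 1 − 6×54 / (6×35)
  = 1 − 324/210 = 1 − 1.5429 ≈ -0.543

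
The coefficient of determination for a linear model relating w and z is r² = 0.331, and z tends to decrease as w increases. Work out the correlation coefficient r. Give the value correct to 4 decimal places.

|r| = √0.331 = 0.5753
The association is negative, so r = −0.5753.

-0.5753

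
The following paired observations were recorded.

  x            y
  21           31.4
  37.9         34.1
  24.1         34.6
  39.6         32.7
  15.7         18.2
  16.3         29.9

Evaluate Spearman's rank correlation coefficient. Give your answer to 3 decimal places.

0.771

Rank x: 3, 5, 4, 6, 1, 2
Rank y: 3, 5, 6, 4, 1, 2
d = rank(x) − rank(y): 0, 0, -2, 2, 0, 0; Σd² = 8
ρ = 1 − 6Σd² / [n(n²−1)] = 1 − 6×8 / (6×35) = 1 − 48/210 ≈ 0.771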